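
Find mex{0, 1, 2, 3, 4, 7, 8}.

5

The values 0, 1, 2, 3, 4 are all present; 5 is the first non-negative integer missing from the set.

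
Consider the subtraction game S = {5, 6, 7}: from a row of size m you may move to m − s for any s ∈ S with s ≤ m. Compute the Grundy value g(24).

0

Grundy values for subtraction set {5, 6, 7}:
k:     0  1  2  3  4  5  6  7  8  9 10 11 12 13 14 15 16 17 18 19 20 21 22 23 24
g(k):  0  0  0  0  0  1  1  1  1  1  2  2  0  0  0  0  0  1  1  1  1  1  2  2  0
So g(24) = 0.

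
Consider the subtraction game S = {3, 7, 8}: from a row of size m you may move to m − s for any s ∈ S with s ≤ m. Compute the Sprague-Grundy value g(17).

Compute g(0), g(1), … for moves {3, 7, 8}:
k:     0  1  2  3  4  5  6  7  8  9 10 11 12 13 14 15 16 17
g(k):  0  0  0  1  1  1  0  2  2  1  3  0  0  2  1  1  0  0
So g(17) = 0.

0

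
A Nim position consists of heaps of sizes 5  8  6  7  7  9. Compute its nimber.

2

Compute the nim-sum pairwise:
5 ^ 8 = 13
13 ^ 6 = 11
11 ^ 7 = 12
12 ^ 7 = 11
11 ^ 9 = 2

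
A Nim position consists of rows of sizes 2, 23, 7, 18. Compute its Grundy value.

Nim-sum: 2 XOR 23 XOR 7 XOR 18 = 0.

0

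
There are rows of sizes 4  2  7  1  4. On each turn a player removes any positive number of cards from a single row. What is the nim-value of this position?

Compute the nim-sum pairwise:
4 XOR 2 = 6
6 XOR 7 = 1
1 XOR 1 = 0
0 XOR 4 = 4

4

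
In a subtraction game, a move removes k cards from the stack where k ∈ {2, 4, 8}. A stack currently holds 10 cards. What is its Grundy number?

Build the Grundy sequence with g(k) = mex{g(k−s) : s ∈ {2, 4, 8}, s ≤ k}:
k:     0  1  2  3  4  5  6  7  8  9 10
g(k):  0  0  1  1  2  2  0  0  1  1  2
So g(10) = 2.

2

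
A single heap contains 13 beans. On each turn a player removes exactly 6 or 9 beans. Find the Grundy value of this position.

Compute g(0), g(1), … for moves {6, 9}:
k:     0  1  2  3  4  5  6  7  8  9 10 11 12 13
g(k):  0  0  0  0  0  0  1  1  1  1  1  1  2  2
So g(13) = 2.

2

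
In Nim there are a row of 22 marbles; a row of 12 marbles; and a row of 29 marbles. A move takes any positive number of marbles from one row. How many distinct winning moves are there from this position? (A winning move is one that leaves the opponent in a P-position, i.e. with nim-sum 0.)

Nim-sum: 22 XOR 12 XOR 29 = 7.
The overall nim-sum is X = 7. A row of size p has a winning move iff p XOR X < p (reduce it to p XOR X).
  22: 22 XOR 7 = 17 < 22 — winning move (to 17).
  12: 12 XOR 7 = 11 < 12 — winning move (to 11).
  29: 29 XOR 7 = 26 < 29 — winning move (to 26).
That gives 3 winning moves.

3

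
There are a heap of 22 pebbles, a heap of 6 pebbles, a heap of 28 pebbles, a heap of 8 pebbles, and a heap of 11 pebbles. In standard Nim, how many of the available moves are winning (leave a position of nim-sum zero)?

3

Write each in binary and XOR column by column:
  10110  (22)
  00110  (6)
  11100  (28)
  01000  (8)
  01011  (11)
  -----
  01111  (15)
The overall nim-sum is X = 15. A heap of size p has a winning move iff p XOR X < p (reduce it to p XOR X).
  22: 22 XOR 15 = 25 ≥ 22 — no move.
  6: 6 XOR 15 = 9 ≥ 6 — no move.
  28: 28 XOR 15 = 19 < 28 — winning move (to 19).
  8: 8 XOR 15 = 7 < 8 — winning move (to 7).
  11: 11 XOR 15 = 4 < 11 — winning move (to 4).
That gives 3 winning moves.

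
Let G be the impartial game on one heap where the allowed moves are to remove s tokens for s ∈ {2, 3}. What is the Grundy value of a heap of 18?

1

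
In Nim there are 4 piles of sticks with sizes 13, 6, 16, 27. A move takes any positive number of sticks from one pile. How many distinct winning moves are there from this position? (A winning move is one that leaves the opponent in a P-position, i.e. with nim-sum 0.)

Bitwise XOR of the heap sizes:
  01101  (13)
  00110  (6)
  10000  (16)
  11011  (27)
  -----
  00000  (0)
The nim-sum is already 0, so every move leaves a nonzero nim-sum — there are no winning moves.

0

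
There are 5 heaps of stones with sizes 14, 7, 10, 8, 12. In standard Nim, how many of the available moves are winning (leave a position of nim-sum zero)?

3

Nim-sum: 14 ⊕ 7 ⊕ 10 ⊕ 8 ⊕ 12 = 7.
The overall nim-sum is X = 7. A heap of size p has a winning move iff p XOR X < p (reduce it to p XOR X).
  14: 14 XOR 7 = 9 < 14 — winning move (to 9).
  7: 7 XOR 7 = 0 < 7 — winning move (to 0).
  10: 10 XOR 7 = 13 ≥ 10 — no move.
  8: 8 XOR 7 = 15 ≥ 8 — no move.
  12: 12 XOR 7 = 11 < 12 — winning move (to 11).
That gives 3 winning moves.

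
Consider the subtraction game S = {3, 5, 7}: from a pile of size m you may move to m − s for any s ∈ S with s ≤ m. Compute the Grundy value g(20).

0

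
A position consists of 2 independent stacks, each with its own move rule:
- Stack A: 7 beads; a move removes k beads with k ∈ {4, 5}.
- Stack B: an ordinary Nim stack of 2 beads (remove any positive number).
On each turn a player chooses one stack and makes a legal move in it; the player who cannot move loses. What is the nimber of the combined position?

3

Grundy values for stack A (subtraction set {4, 5}):
g(0) = mex{} = 0
g(1) = mex{} = 0
g(2) = mex{} = 0
g(3) = mex{} = 0
g(4) = mex{0} = 1
g(5) = mex{0} = 1
g(6) = mex{0} = 1
g(7) = mex{0} = 1
So g(7) = 1.
Stack B is a plain Nim stack of size 2, so its Grundy value is 2.
The value of a disjunctive sum is the nim-sum of the parts.
Combined value = 1 ⊕ 2 = 3.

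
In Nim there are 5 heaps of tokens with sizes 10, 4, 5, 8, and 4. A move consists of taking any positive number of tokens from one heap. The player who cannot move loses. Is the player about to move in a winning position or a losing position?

Winning position

Nim-sum: 10 ^ 4 ^ 5 ^ 8 ^ 4 = 7.
The nim-sum is 7 ≠ 0, so this is an N-position: the player to move can win.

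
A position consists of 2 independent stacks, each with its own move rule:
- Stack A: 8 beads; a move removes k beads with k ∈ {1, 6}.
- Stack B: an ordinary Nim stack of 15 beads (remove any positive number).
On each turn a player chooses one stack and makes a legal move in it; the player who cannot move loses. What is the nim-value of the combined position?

Grundy values for stack A (subtraction set {1, 6}):
k:     0  1  2  3  4  5  6  7  8
g(k):  0  1  0  1  0  1  2  0  1
So g(8) = 1.
Stack B is a plain Nim stack of size 15, so its Grundy value is 15.
The value of a disjunctive sum is the nim-sum of the parts.
Combined value = 1 ⊕ 15 = 14.

14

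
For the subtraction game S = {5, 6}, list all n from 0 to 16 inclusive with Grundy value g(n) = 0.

Grundy values for subtraction set {5, 6}:
k:     0  1  2  3  4  5  6  7  8  9 10 11 12 13 14 15 16
g(k):  0  0  0  0  0  1  1  1  1  1  2  0  0  0  0  0  1
The P-positions (g = 0) in 0..16 are 0, 1, 2, 3, 4, 11, 12, 13, 14, 15.

0, 1, 2, 3, 4, 11, 12, 13, 14, 15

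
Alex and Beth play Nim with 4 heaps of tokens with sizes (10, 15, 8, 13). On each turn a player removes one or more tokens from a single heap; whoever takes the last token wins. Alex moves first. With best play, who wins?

Beth wins

Nim-sum: 10 ⊕ 15 ⊕ 8 ⊕ 13 = 0.
The nim-sum is 0, so this is a P-position: the player to move is in a losing position under optimal play; Alex is about to move from it and so loses — Beth wins.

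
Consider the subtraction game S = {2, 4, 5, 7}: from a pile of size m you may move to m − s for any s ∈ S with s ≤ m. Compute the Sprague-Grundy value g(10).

Compute g(0), g(1), … for moves {2, 4, 5, 7}:
k:     0  1  2  3  4  5  6  7  8  9 10
g(k):  0  0  1  1  2  2  3  3  4  0  0
So g(10) = 0.

0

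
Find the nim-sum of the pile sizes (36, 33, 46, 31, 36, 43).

Nim-sum: 36 ⊕ 33 ⊕ 46 ⊕ 31 ⊕ 36 ⊕ 43 = 59.

59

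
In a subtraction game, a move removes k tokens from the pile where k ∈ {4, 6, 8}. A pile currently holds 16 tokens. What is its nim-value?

1

Build the Grundy sequence with g(k) = mex{g(k−s) : s ∈ {4, 6, 8}, s ≤ k}:
k:     0  1  2  3  4  5  6  7  8  9 10 11 12 13 14 15 16
g(k):  0  0  0  0  1  1  1  1  2  2  2  2  0  0  0  0  1
So g(16) = 1.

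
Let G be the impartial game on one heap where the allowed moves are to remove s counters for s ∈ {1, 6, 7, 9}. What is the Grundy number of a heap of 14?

0

Compute g(0), g(1), … for moves {1, 6, 7, 9}:
k:     0  1  2  3  4  5  6  7  8  9 10 11 12 13 14
g(k):  0  1  0  1  0  1  2  3  2  3  2  3  0  1  0
So g(14) = 0.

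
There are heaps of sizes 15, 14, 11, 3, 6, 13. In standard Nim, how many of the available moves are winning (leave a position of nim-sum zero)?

Nim-sum: 15 ⊕ 14 ⊕ 11 ⊕ 3 ⊕ 6 ⊕ 13 = 2.
The overall nim-sum is X = 2. A heap of size p has a winning move iff p XOR X < p (reduce it to p XOR X).
  15: 15 XOR 2 = 13 < 15 — winning move (to 13).
  14: 14 XOR 2 = 12 < 14 — winning move (to 12).
  11: 11 XOR 2 = 9 < 11 — winning move (to 9).
  3: 3 XOR 2 = 1 < 3 — winning move (to 1).
  6: 6 XOR 2 = 4 < 6 — winning move (to 4).
  13: 13 XOR 2 = 15 ≥ 13 — no move.
That gives 5 winning moves.

5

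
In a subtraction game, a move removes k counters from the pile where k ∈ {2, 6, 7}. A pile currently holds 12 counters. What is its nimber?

Build the Grundy sequence with g(k) = mex{g(k−s) : s ∈ {2, 6, 7}, s ≤ k}:
k:     0  1  2  3  4  5  6  7  8  9 10 11 12
g(k):  0  0  1  1  0  0  1  1  2  0  3  1  2
So g(12) = 2.

2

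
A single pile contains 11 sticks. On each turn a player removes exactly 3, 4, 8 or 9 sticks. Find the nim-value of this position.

Grundy values for subtraction set {3, 4, 8, 9}:
k:     0  1  2  3  4  5  6  7  8  9 10 11
g(k):  0  0  0  1  1  1  2  0  2  3  1  3
So g(11) = 3.

3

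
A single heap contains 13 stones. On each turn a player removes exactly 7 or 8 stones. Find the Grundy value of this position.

Grundy values for subtraction set {7, 8}:
g(0) = mex{} = 0
g(1) = mex{} = 0
g(2) = mex{} = 0
g(3) = mex{} = 0
g(4) = mex{} = 0
g(5) = mex{} = 0
g(6) = mex{} = 0
g(7) = mex{0} = 1
g(8) = mex{0} = 1
g(9) = mex{0} = 1
g(10) = mex{0} = 1
g(11) = mex{0} = 1
g(12) = mex{0} = 1
g(13) = mex{0} = 1
So g(13) = 1.

1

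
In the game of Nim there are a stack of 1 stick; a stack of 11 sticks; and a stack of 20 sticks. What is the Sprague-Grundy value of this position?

Compute the nim-sum pairwise:
1 ^ 11 = 10
10 ^ 20 = 30

30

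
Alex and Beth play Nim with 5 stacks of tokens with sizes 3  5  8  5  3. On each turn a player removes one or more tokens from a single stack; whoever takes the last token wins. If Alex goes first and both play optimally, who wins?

Compute the nim-sum pairwise:
3 XOR 5 = 6
6 XOR 8 = 14
14 XOR 5 = 11
11 XOR 3 = 8
The nim-sum is 8 ≠ 0, so this is an N-position: the player to move can win; Alex has a winning move.

Alex wins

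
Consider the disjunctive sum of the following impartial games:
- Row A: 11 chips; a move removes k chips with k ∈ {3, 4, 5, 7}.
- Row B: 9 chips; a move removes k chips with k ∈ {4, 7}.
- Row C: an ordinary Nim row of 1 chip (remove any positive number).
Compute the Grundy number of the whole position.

3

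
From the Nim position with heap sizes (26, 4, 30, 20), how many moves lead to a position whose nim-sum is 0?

3

Bitwise XOR of the heap sizes:
  11010  (26)
  00100  (4)
  11110  (30)
  10100  (20)
  -----
  10100  (20)
The overall nim-sum is X = 20. A heap of size p has a winning move iff p XOR X < p (reduce it to p XOR X).
  26: 26 XOR 20 = 14 < 26 — winning move (to 14).
  4: 4 XOR 20 = 16 ≥ 4 — no move.
  30: 30 XOR 20 = 10 < 30 — winning move (to 10).
  20: 20 XOR 20 = 0 < 20 — winning move (to 0).
That gives 3 winning moves.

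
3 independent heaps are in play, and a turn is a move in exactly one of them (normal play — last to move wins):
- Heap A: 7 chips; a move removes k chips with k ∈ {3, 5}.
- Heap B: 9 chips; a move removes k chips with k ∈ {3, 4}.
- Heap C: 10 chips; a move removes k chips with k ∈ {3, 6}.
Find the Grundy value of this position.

For heap A, compute g(0), g(1), … with moves {3, 5}:
k:     0  1  2  3  4  5  6  7
g(k):  0  0  0  1  1  1  2  2
So g(7) = 2.
For heap B, compute g(0), g(1), … with moves {3, 4}:
g(0) = mex{} = 0
g(1) = mex{} = 0
g(2) = mex{} = 0
g(3) = mex{0} = 1
g(4) = mex{0} = 1
g(5) = mex{0} = 1
g(6) = mex{0,1} = 2
g(7) = mex{1} = 0
g(8) = mex{1} = 0
g(9) = mex{1,2} = 0
So g(9) = 0.
For heap C, compute g(0), g(1), … with moves {3, 6}:
k:     0  1  2  3  4  5  6  7  8  9 10
g(k):  0  0  0  1  1  1  2  2  2  0  0
So g(10) = 0.
By the Sprague-Grundy theorem, the Grundy value of a sum of independent games is the XOR of the component values.
Combined value = 2 ⊕ 0 ⊕ 0 = 2.

2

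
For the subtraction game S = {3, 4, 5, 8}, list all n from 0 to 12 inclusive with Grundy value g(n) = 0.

0, 1, 2, 11, 12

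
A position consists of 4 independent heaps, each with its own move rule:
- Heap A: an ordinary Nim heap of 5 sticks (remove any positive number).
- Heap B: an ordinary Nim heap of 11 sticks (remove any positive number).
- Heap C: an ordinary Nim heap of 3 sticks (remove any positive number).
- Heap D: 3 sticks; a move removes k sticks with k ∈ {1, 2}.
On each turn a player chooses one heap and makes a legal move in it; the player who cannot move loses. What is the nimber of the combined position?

13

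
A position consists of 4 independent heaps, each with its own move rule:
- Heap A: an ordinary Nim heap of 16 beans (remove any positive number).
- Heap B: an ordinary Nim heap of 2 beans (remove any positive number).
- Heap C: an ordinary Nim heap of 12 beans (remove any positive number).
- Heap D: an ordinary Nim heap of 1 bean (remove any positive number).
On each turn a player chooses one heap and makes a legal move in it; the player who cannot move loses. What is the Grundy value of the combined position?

Heap A is a plain Nim heap of size 16, so its Grundy value is 16.
Heap B is a plain Nim heap of size 2, so its Grundy value is 2.
Heap C is a plain Nim heap of size 12, so its Grundy value is 12.
Heap D is a plain Nim heap of size 1, so its Grundy value is 1.
By the Sprague-Grundy theorem, the Grundy value of a sum of independent games is the XOR of the component values.
Combined value = 16 ⊕ 2 ⊕ 12 ⊕ 1 = 31.

31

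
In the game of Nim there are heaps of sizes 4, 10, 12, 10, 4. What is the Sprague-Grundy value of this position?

12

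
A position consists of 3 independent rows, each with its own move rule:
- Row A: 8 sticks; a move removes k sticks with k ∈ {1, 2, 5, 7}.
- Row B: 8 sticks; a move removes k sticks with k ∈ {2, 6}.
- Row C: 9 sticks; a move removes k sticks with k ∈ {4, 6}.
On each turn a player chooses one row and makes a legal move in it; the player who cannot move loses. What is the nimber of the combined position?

For row A, compute g(0), g(1), … with moves {1, 2, 5, 7}:
g(0) = mex{} = 0
g(1) = mex{0} = 1
g(2) = mex{0,1} = 2
g(3) = mex{1,2} = 0
g(4) = mex{0,2} = 1
g(5) = mex{0,1} = 2
g(6) = mex{1,2} = 0
g(7) = mex{0,2} = 1
g(8) = mex{0,1} = 2
So g(8) = 2.
Grundy values for row B (subtraction set {2, 6}):
k:     0  1  2  3  4  5  6  7  8
g(k):  0  0  1  1  0  0  1  1  0
So g(8) = 0.
Grundy values for row C (subtraction set {4, 6}):
g(0) = mex{} = 0
g(1) = mex{} = 0
g(2) = mex{} = 0
g(3) = mex{} = 0
g(4) = mex{0} = 1
g(5) = mex{0} = 1
g(6) = mex{0} = 1
g(7) = mex{0} = 1
g(8) = mex{0,1} = 2
g(9) = mex{0,1} = 2
So g(9) = 2.
The value of a disjunctive sum is the nim-sum of the parts.
Combined value = 2 ⊕ 0 ⊕ 2 = 0.

0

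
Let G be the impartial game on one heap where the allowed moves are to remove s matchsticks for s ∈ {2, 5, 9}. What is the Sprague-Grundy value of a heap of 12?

2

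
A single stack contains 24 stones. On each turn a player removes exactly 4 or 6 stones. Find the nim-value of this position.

Compute g(0), g(1), … for moves {4, 6}:
k:     0  1  2  3  4  5  6  7  8  9 10 11 12 13 14 15 16 17 18 19 20 21 22 23 24
g(k):  0  0  0  0  1  1  1  1  2  2  0  0  0  0  1  1  1  1  2  2  0  0  0  0  1
So g(24) = 1.

1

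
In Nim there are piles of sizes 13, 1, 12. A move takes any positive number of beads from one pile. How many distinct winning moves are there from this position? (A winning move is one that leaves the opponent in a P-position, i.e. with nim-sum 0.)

0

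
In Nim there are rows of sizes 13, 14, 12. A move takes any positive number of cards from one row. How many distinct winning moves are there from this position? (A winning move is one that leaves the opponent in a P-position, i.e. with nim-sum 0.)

Nim-sum: 13 XOR 14 XOR 12 = 15.
The overall nim-sum is X = 15. A row of size p has a winning move iff p XOR X < p (reduce it to p XOR X).
  13: 13 XOR 15 = 2 < 13 — winning move (to 2).
  14: 14 XOR 15 = 1 < 14 — winning move (to 1).
  12: 12 XOR 15 = 3 < 12 — winning move (to 3).
That gives 3 winning moves.

3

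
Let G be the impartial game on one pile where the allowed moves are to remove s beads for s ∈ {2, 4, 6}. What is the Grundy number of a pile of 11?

1

Compute g(0), g(1), … for moves {2, 4, 6}:
k:     0  1  2  3  4  5  6  7  8  9 10 11
g(k):  0  0  1  1  2  2  3  3  0  0  1  1
So g(11) = 1.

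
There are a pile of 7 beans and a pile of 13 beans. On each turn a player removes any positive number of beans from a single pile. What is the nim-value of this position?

10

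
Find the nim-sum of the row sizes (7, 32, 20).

Compute the nim-sum pairwise:
7 ⊕ 32 = 39
39 ⊕ 20 = 51

51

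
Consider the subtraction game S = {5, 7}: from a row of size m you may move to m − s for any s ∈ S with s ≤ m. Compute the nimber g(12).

Grundy values for subtraction set {5, 7}:
g(0) = mex{} = 0
g(1) = mex{} = 0
g(2) = mex{} = 0
g(3) = mex{} = 0
g(4) = mex{} = 0
g(5) = mex{0} = 1
g(6) = mex{0} = 1
g(7) = mex{0} = 1
g(8) = mex{0} = 1
g(9) = mex{0} = 1
g(10) = mex{0,1} = 2
g(11) = mex{0,1} = 2
g(12) = mex{1} = 0
So g(12) = 0.

0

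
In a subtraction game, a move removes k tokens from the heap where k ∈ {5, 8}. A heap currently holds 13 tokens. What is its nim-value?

Build the Grundy sequence with g(k) = mex{g(k−s) : s ∈ {5, 8}, s ≤ k}:
k:     0  1  2  3  4  5  6  7  8  9 10 11 12 13
g(k):  0  0  0  0  0  1  1  1  1  1  2  2  2  0
So g(13) = 0.

0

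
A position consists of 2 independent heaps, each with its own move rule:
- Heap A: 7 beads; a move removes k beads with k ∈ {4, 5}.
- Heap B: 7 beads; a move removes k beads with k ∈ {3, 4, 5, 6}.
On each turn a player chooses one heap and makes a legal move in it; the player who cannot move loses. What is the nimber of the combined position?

3

Grundy values for heap A (subtraction set {4, 5}):
k:     0  1  2  3  4  5  6  7
g(k):  0  0  0  0  1  1  1  1
So g(7) = 1.
Build the Grundy sequence for heap B with g(k) = mex{g(k−s) : s ∈ {3, 4, 5, 6}, s ≤ k}:
k:     0  1  2  3  4  5  6  7
g(k):  0  0  0  1  1  1  2  2
So g(7) = 2.
By the Sprague-Grundy theorem, the Grundy value of a sum of independent games is the XOR of the component values.
Combined value = 1 XOR 2 = 3.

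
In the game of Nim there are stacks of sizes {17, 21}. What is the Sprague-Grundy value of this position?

4

Nim-sum: 17 ⊕ 21 = 4.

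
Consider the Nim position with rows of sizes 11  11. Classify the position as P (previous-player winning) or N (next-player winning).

P-position

In binary:
  1011  (11)
  1011  (11)
  ----
  0000  (0)
The nim-sum is 0, so this is a P-position: the player to move is in a losing position under optimal play.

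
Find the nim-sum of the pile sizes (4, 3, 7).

Nim-sum: 4 XOR 3 XOR 7 = 0.

0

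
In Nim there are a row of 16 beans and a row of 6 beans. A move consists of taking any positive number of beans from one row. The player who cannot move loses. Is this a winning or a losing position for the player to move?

Winning position

Bitwise XOR of the heap sizes:
  10000  (16)
  00110  (6)
  -----
  10110  (22)
The nim-sum is 22 ≠ 0, so this is an N-position: the player to move can win.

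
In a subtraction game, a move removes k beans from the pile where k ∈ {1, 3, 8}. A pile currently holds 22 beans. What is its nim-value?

0

Build the Grundy sequence with g(k) = mex{g(k−s) : s ∈ {1, 3, 8}, s ≤ k}:
k:     0  1  2  3  4  5  6  7  8  9 10 11 12 13 14 15 16 17 18 19 20 21 22
g(k):  0  1  0  1  0  1  0  1  2  3  2  0  1  0  1  0  1  0  1  2  3  2  0
So g(22) = 0.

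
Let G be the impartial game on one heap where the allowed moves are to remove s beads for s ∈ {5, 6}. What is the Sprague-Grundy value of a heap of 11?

0

Grundy values for subtraction set {5, 6}:
k:     0  1  2  3  4  5  6  7  8  9 10 11
g(k):  0  0  0  0  0  1  1  1  1  1  2  0
So g(11) = 0.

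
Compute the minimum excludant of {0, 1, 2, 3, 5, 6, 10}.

The values 0, 1, 2, 3 are all present; 4 is the first non-negative integer missing from the set.

4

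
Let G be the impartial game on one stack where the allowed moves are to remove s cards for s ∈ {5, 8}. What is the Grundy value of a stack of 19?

1

Grundy values for subtraction set {5, 8}:
k:     0  1  2  3  4  5  6  7  8  9 10 11 12 13 14 15 16 17 18 19
g(k):  0  0  0  0  0  1  1  1  1  1  2  2  2  0  0  0  0  0  1  1
So g(19) = 1.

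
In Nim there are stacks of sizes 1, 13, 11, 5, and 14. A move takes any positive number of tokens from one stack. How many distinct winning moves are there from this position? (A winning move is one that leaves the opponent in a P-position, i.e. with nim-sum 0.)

Bitwise XOR of the heap sizes:
  0001  (1)
  1101  (13)
  1011  (11)
  0101  (5)
  1110  (14)
  ----
  1100  (12)
The overall nim-sum is X = 12. A stack of size p has a winning move iff p XOR X < p (reduce it to p XOR X).
  1: 1 XOR 12 = 13 ≥ 1 — no move.
  13: 13 XOR 12 = 1 < 13 — winning move (to 1).
  11: 11 XOR 12 = 7 < 11 — winning move (to 7).
  5: 5 XOR 12 = 9 ≥ 5 — no move.
  14: 14 XOR 12 = 2 < 14 — winning move (to 2).
That gives 3 winning moves.

3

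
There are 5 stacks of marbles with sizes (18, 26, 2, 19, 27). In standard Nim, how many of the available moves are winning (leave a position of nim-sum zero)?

Nim-sum: 18 ^ 26 ^ 2 ^ 19 ^ 27 = 2.
The overall nim-sum is X = 2. A stack of size p has a winning move iff p XOR X < p (reduce it to p XOR X).
  18: 18 XOR 2 = 16 < 18 — winning move (to 16).
  26: 26 XOR 2 = 24 < 26 — winning move (to 24).
  2: 2 XOR 2 = 0 < 2 — winning move (to 0).
  19: 19 XOR 2 = 17 < 19 — winning move (to 17).
  27: 27 XOR 2 = 25 < 27 — winning move (to 25).
That gives 5 winning moves.

5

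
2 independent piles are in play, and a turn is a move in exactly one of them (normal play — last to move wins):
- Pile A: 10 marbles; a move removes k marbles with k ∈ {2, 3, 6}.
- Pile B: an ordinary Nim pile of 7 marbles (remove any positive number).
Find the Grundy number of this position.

7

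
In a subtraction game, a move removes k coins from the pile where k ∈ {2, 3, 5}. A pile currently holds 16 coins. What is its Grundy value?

1

Compute g(0), g(1), … for moves {2, 3, 5}:
k:     0  1  2  3  4  5  6  7  8  9 10 11 12 13 14 15 16
g(k):  0  0  1  1  2  2  3  0  0  1  1  2  2  3  0  0  1
So g(16) = 1.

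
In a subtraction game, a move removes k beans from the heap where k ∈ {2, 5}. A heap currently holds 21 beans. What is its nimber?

0

Grundy values for subtraction set {2, 5}:
k:     0  1  2  3  4  5  6  7  8  9 10 11 12 13 14 15 16 17 18 19 20 21
g(k):  0  0  1  1  0  2  1  0  0  1  1  0  2  1  0  0  1  1  0  2  1  0
So g(21) = 0.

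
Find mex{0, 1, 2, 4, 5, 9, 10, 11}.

The values 0, 1, 2 are all present; 3 is the first non-negative integer missing from the set.

3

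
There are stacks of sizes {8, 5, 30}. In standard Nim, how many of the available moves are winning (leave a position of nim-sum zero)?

1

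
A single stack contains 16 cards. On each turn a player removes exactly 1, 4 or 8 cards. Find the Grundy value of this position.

Compute g(0), g(1), … for moves {1, 4, 8}:
k:     0  1  2  3  4  5  6  7  8  9 10 11 12 13 14 15 16
g(k):  0  1  0  1  2  0  1  0  1  2  3  2  0  1  0  1  2
So g(16) = 2.

2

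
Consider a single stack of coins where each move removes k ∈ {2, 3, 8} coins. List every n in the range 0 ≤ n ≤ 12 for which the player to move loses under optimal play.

Compute g(0), g(1), … for moves {2, 3, 8}:
k:     0  1  2  3  4  5  6  7  8  9 10 11 12
g(k):  0  0  1  1  2  0  0  1  1  2  0  0  1
The P-positions (g = 0) in 0..12 are 0, 1, 5, 6, 10, 11.

0, 1, 5, 6, 10, 11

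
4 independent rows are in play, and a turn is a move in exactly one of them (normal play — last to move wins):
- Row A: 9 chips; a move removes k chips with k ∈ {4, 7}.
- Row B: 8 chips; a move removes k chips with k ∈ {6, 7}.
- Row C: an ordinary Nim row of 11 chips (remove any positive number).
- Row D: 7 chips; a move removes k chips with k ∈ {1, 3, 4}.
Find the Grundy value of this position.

Grundy values for row A (subtraction set {4, 7}):
k:     0  1  2  3  4  5  6  7  8  9
g(k):  0  0  0  0  1  1  1  1  2  2
So g(9) = 2.
For row B, compute g(0), g(1), … with moves {6, 7}:
g(0) = mex{} = 0
g(1) = mex{} = 0
g(2) = mex{} = 0
g(3) = mex{} = 0
g(4) = mex{} = 0
g(5) = mex{} = 0
g(6) = mex{0} = 1
g(7) = mex{0} = 1
g(8) = mex{0} = 1
So g(8) = 1.
Row C is a plain Nim row of size 11, so its Grundy value is 11.
For row D, compute g(0), g(1), … with moves {1, 3, 4}:
g(0) = mex{} = 0
g(1) = mex{0} = 1
g(2) = mex{1} = 0
g(3) = mex{0} = 1
g(4) = mex{0,1} = 2
g(5) = mex{0,1,2} = 3
g(6) = mex{0,1,3} = 2
g(7) = mex{1,2} = 0
So g(7) = 0.
By the Sprague-Grundy theorem, the Grundy value of a sum of independent games is the XOR of the component values.
Combined value = 2 ⊕ 1 ⊕ 11 ⊕ 0 = 8.

8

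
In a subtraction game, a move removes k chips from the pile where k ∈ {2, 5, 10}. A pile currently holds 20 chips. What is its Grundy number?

2

Grundy values for subtraction set {2, 5, 10}:
k:     0  1  2  3  4  5  6  7  8  9 10 11 12 13 14 15 16 17 18 19 20
g(k):  0  0  1  1  0  2  1  0  0  1  1  2  2  3  3  0  0  1  1  0  2
So g(20) = 2.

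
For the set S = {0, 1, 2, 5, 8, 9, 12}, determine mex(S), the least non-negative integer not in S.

3

The values 0, 1, 2 are all present; 3 is the first non-negative integer missing from the set.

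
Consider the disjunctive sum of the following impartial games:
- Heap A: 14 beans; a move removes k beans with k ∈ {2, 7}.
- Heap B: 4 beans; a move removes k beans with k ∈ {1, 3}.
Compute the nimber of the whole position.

0

For heap A, compute g(0), g(1), … with moves {2, 7}:
g(0) = mex{} = 0
g(1) = mex{} = 0
g(2) = mex{0} = 1
g(3) = mex{0} = 1
g(4) = mex{1} = 0
g(5) = mex{1} = 0
g(6) = mex{0} = 1
g(7) = mex{0} = 1
g(8) = mex{0,1} = 2
g(9) = mex{1} = 0
g(10) = mex{1,2} = 0
g(11) = mex{0} = 1
g(12) = mex{0} = 1
g(13) = mex{1} = 0
g(14) = mex{1} = 0
So g(14) = 0.
Grundy values for heap B (subtraction set {1, 3}):
g(0) = mex{} = 0
g(1) = mex{0} = 1
g(2) = mex{1} = 0
g(3) = mex{0} = 1
g(4) = mex{1} = 0
So g(4) = 0.
The value of a disjunctive sum is the nim-sum of the parts.
Combined value = 0 ⊕ 0 = 0.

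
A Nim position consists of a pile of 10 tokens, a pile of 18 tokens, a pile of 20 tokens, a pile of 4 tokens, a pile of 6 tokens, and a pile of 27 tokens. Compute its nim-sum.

In binary:
  01010  (10)
  10010  (18)
  10100  (20)
  00100  (4)
  00110  (6)
  11011  (27)
  -----
  10101  (21)

21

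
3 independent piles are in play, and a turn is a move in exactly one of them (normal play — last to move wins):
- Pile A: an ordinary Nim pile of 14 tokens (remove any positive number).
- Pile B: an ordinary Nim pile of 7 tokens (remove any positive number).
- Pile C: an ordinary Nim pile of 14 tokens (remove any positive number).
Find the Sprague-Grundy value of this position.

Pile A is a plain Nim pile of size 14, so its Grundy value is 14.
Pile B is a plain Nim pile of size 7, so its Grundy value is 7.
Pile C is a plain Nim pile of size 14, so its Grundy value is 14.
The value of a disjunctive sum is the nim-sum of the parts.
Combined value = 14 XOR 7 XOR 14 = 7.

7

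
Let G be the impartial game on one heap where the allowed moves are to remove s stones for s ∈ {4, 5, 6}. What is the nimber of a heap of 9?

2

Build the Grundy sequence with g(k) = mex{g(k−s) : s ∈ {4, 5, 6}, s ≤ k}:
g(0) = mex{} = 0
g(1) = mex{} = 0
g(2) = mex{} = 0
g(3) = mex{} = 0
g(4) = mex{0} = 1
g(5) = mex{0} = 1
g(6) = mex{0} = 1
g(7) = mex{0} = 1
g(8) = mex{0,1} = 2
g(9) = mex{0,1} = 2
So g(9) = 2.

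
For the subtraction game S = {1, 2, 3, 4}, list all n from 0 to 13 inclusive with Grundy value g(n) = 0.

Grundy values for subtraction set {1, 2, 3, 4}:
g(0) = mex{} = 0
g(1) = mex{0} = 1
g(2) = mex{0,1} = 2
g(3) = mex{0,1,2} = 3
g(4) = mex{0,1,2,3} = 4
g(5) = mex{1,2,3,4} = 0
g(6) = mex{0,2,3,4} = 1
g(7) = mex{0,1,3,4} = 2
g(8) = mex{0,1,2,4} = 3
g(9) = mex{0,1,2,3} = 4
g(10) = mex{1,2,3,4} = 0
g(11) = mex{0,2,3,4} = 1
g(12) = mex{0,1,3,4} = 2
g(13) = mex{0,1,2,4} = 3
The P-positions (g = 0) in 0..13 are 0, 5, 10.

0, 5, 10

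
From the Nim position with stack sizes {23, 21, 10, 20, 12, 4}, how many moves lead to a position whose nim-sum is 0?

Nim-sum: 23 ^ 21 ^ 10 ^ 20 ^ 12 ^ 4 = 20.
The overall nim-sum is X = 20. A stack of size p has a winning move iff p XOR X < p (reduce it to p XOR X).
  23: 23 XOR 20 = 3 < 23 — winning move (to 3).
  21: 21 XOR 20 = 1 < 21 — winning move (to 1).
  10: 10 XOR 20 = 30 ≥ 10 — no move.
  20: 20 XOR 20 = 0 < 20 — winning move (to 0).
  12: 12 XOR 20 = 24 ≥ 12 — no move.
  4: 4 XOR 20 = 16 ≥ 4 — no move.
That gives 3 winning moves.

3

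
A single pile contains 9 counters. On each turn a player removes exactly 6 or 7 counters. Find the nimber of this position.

1

Grundy values for subtraction set {6, 7}:
k:     0  1  2  3  4  5  6  7  8  9
g(k):  0  0  0  0  0  0  1  1  1  1
So g(9) = 1.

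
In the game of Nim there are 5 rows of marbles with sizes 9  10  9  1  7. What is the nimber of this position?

12

Nim-sum: 9 ⊕ 10 ⊕ 9 ⊕ 1 ⊕ 7 = 12.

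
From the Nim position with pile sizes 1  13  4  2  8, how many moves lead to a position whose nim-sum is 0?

1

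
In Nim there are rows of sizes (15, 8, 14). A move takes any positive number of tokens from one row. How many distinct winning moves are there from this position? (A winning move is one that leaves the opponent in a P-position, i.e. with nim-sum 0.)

Bitwise XOR of the heap sizes:
  1111  (15)
  1000  (8)
  1110  (14)
  ----
  1001  (9)
The overall nim-sum is X = 9. A row of size p has a winning move iff p XOR X < p (reduce it to p XOR X).
  15: 15 XOR 9 = 6 < 15 — winning move (to 6).
  8: 8 XOR 9 = 1 < 8 — winning move (to 1).
  14: 14 XOR 9 = 7 < 14 — winning move (to 7).
That gives 3 winning moves.

3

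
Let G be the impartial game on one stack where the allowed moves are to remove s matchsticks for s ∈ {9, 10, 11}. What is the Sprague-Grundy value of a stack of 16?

Compute g(0), g(1), … for moves {9, 10, 11}:
k:     0  1  2  3  4  5  6  7  8  9 10 11 12 13 14 15 16
g(k):  0  0  0  0  0  0  0  0  0  1  1  1  1  1  1  1  1
So g(16) = 1.

1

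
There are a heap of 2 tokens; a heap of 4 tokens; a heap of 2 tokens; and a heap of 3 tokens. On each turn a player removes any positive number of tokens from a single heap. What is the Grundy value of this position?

7

Compute the nim-sum pairwise:
2 XOR 4 = 6
6 XOR 2 = 4
4 XOR 3 = 7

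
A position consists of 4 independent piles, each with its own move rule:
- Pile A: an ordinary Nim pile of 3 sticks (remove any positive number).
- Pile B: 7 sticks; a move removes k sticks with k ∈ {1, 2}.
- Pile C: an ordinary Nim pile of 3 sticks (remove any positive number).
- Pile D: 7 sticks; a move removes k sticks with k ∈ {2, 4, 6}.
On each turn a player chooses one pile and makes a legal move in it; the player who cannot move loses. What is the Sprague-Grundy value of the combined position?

2

Pile A is a plain Nim pile of size 3, so its Grundy value is 3.
Grundy values for pile B (subtraction set {1, 2}):
g(0) = mex{} = 0
g(1) = mex{0} = 1
g(2) = mex{0,1} = 2
g(3) = mex{1,2} = 0
g(4) = mex{0,2} = 1
g(5) = mex{0,1} = 2
g(6) = mex{1,2} = 0
g(7) = mex{0,2} = 1
So g(7) = 1.
Pile C is a plain Nim pile of size 3, so its Grundy value is 3.
For pile D, compute g(0), g(1), … with moves {2, 4, 6}:
k:     0  1  2  3  4  5  6  7
g(k):  0  0  1  1  2  2  3  3
So g(7) = 3.
By the Sprague-Grundy theorem, the Grundy value of a sum of independent games is the XOR of the component values.
Combined value = 3 ⊕ 1 ⊕ 3 ⊕ 3 = 2.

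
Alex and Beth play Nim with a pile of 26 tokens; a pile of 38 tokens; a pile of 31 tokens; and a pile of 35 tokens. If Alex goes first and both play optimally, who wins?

Beth wins

Compute the nim-sum pairwise:
26 ^ 38 = 60
60 ^ 31 = 35
35 ^ 35 = 0
The nim-sum is 0, so this is a P-position: the player to move is in a losing position under optimal play; Alex is about to move from it and so loses — Beth wins.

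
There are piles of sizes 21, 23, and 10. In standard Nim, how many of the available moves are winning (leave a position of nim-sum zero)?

1

Nim-sum: 21 ^ 23 ^ 10 = 8.
The overall nim-sum is X = 8. A pile of size p has a winning move iff p XOR X < p (reduce it to p XOR X).
  21: 21 XOR 8 = 29 ≥ 21 — no move.
  23: 23 XOR 8 = 31 ≥ 23 — no move.
  10: 10 XOR 8 = 2 < 10 — winning move (to 2).
That gives 1 winning move.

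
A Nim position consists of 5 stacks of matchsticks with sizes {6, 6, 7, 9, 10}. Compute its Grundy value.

4

Compute the nim-sum pairwise:
6 ⊕ 6 = 0
0 ⊕ 7 = 7
7 ⊕ 9 = 14
14 ⊕ 10 = 4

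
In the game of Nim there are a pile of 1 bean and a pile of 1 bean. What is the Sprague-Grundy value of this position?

In binary:
  1  (1)
  1  (1)
  -
  0  (0)

0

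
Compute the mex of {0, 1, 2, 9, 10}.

The values 0, 1, 2 are all present; 3 is the first non-negative integer missing from the set.

3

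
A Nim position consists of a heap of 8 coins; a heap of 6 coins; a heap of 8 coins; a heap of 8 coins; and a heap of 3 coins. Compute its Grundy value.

13

Compute the nim-sum pairwise:
8 ^ 6 = 14
14 ^ 8 = 6
6 ^ 8 = 14
14 ^ 3 = 13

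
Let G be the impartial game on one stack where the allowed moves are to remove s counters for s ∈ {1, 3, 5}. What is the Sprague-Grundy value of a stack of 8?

0

Grundy values for subtraction set {1, 3, 5}:
g(0) = mex{} = 0
g(1) = mex{0} = 1
g(2) = mex{1} = 0
g(3) = mex{0} = 1
g(4) = mex{1} = 0
g(5) = mex{0} = 1
g(6) = mex{1} = 0
g(7) = mex{0} = 1
g(8) = mex{1} = 0
So g(8) = 0.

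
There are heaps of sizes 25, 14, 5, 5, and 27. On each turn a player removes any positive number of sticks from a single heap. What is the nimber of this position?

Compute the nim-sum pairwise:
25 ^ 14 = 23
23 ^ 5 = 18
18 ^ 5 = 23
23 ^ 27 = 12

12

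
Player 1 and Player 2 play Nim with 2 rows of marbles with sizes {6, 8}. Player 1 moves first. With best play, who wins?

Player 1 wins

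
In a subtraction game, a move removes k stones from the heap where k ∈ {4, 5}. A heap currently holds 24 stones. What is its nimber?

Build the Grundy sequence with g(k) = mex{g(k−s) : s ∈ {4, 5}, s ≤ k}:
k:     0  1  2  3  4  5  6  7  8  9 10 11 12 13 14 15 16 17 18 19 20 21 22 23 24
g(k):  0  0  0  0  1  1  1  1  2  0  0  0  0  1  1  1  1  2  0  0  0  0  1  1  1
So g(24) = 1.

1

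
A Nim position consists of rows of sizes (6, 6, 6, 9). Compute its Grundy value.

15

Bitwise XOR of the heap sizes:
  0110  (6)
  0110  (6)
  0110  (6)
  1001  (9)
  ----
  1111  (15)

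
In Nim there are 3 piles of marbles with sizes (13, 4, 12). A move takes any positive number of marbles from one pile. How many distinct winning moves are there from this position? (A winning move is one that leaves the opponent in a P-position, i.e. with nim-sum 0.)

Nim-sum: 13 ⊕ 4 ⊕ 12 = 5.
The overall nim-sum is X = 5. A pile of size p has a winning move iff p XOR X < p (reduce it to p XOR X).
  13: 13 XOR 5 = 8 < 13 — winning move (to 8).
  4: 4 XOR 5 = 1 < 4 — winning move (to 1).
  12: 12 XOR 5 = 9 < 12 — winning move (to 9).
That gives 3 winning moves.

3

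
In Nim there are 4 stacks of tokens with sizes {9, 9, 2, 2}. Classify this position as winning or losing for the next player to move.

Nim-sum: 9 ^ 9 ^ 2 ^ 2 = 0.
The nim-sum is 0, so this is a P-position: the player to move is in a losing position under optimal play.

Losing position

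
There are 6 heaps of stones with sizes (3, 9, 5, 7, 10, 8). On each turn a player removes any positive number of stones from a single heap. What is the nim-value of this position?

10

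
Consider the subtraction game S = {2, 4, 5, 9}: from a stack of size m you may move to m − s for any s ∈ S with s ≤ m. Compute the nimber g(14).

0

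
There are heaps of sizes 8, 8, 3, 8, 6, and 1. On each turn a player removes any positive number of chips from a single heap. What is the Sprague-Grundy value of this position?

12

Compute the nim-sum pairwise:
8 ⊕ 8 = 0
0 ⊕ 3 = 3
3 ⊕ 8 = 11
11 ⊕ 6 = 13
13 ⊕ 1 = 12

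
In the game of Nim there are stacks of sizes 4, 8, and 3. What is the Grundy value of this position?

15

Compute the nim-sum pairwise:
4 ⊕ 8 = 12
12 ⊕ 3 = 15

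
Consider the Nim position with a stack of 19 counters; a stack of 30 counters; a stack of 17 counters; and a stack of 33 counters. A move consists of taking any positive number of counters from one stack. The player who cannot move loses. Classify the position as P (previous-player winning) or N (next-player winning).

N-position

Bitwise XOR of the heap sizes:
  010011  (19)
  011110  (30)
  010001  (17)
  100001  (33)
  ------
  111101  (61)
The nim-sum is 61 ≠ 0, so this is an N-position: the player to move can win.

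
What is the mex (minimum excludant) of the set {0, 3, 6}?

1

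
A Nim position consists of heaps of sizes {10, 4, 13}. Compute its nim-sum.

Write each in binary and XOR column by column:
  1010  (10)
  0100  (4)
  1101  (13)
  ----
  0011  (3)

3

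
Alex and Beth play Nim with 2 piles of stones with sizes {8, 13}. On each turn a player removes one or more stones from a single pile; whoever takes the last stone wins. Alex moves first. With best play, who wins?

Alex wins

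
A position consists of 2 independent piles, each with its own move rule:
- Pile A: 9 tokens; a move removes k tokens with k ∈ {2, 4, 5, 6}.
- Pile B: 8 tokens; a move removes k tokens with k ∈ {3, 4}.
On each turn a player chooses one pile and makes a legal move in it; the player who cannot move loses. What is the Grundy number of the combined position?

For pile A, compute g(0), g(1), … with moves {2, 4, 5, 6}:
g(0) = mex{} = 0
g(1) = mex{} = 0
g(2) = mex{0} = 1
g(3) = mex{0} = 1
g(4) = mex{0,1} = 2
g(5) = mex{0,1} = 2
g(6) = mex{0,1,2} = 3
g(7) = mex{0,1,2} = 3
g(8) = mex{1,2,3} = 0
g(9) = mex{1,2,3} = 0
So g(9) = 0.
For pile B, compute g(0), g(1), … with moves {3, 4}:
k:     0  1  2  3  4  5  6  7  8
g(k):  0  0  0  1  1  1  2  0  0
So g(8) = 0.
By the Sprague-Grundy theorem, the Grundy value of a sum of independent games is the XOR of the component values.
Combined value = 0 XOR 0 = 0.

0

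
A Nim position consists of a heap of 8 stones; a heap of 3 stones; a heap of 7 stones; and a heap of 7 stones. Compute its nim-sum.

11

Nim-sum: 8 XOR 3 XOR 7 XOR 7 = 11.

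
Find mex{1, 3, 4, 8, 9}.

0

0 is not in the set, so the mex is 0.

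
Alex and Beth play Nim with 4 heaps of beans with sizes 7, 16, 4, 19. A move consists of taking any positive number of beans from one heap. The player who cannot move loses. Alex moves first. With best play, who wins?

Beth wins

Bitwise XOR of the heap sizes:
  00111  (7)
  10000  (16)
  00100  (4)
  10011  (19)
  -----
  00000  (0)
The nim-sum is 0, so this is a P-position: the player to move is in a losing position under optimal play; Alex is about to move from it and so loses — Beth wins.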